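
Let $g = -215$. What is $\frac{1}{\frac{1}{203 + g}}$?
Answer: $-12$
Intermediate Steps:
$\frac{1}{\frac{1}{203 + g}} = \frac{1}{\frac{1}{203 - 215}} = \frac{1}{\frac{1}{-12}} = \frac{1}{- \frac{1}{12}} = -12$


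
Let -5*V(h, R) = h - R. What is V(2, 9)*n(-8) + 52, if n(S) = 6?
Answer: 302/5 ≈ 60.400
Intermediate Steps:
V(h, R) = -h/5 + R/5 (V(h, R) = -(h - R)/5 = -h/5 + R/5)
V(2, 9)*n(-8) + 52 = (-⅕*2 + (⅕)*9)*6 + 52 = (-⅖ + 9/5)*6 + 52 = (7/5)*6 + 52 = 42/5 + 52 = 302/5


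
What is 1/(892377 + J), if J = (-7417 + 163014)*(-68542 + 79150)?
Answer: 1/1651465353 ≈ 6.0552e-10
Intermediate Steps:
J = 1650572976 (J = 155597*10608 = 1650572976)
1/(892377 + J) = 1/(892377 + 1650572976) = 1/1651465353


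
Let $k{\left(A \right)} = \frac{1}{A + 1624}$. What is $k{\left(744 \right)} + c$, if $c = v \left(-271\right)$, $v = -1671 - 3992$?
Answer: $\frac{3634105665}{2368} \approx 1.5347 \cdot 10^{6}$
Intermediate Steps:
$v = -5663$
$k{\left(A \right)} = \frac{1}{1624 + A}$
$c = 1534673$ ($c = \left(-5663\right) \left(-271\right) = 1534673$)
$k{\left(744 \right)} + c = \frac{1}{1624 + 744} + 1534673 = \frac{1}{2368} + 1534673 = \frac{3634105665}{2368}$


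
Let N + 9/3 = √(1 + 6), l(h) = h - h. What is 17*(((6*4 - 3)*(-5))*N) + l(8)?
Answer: 5355 - 1785*√7 ≈ 632.33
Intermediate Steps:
l(h) = 0
N = -3 + √7 (N = -3 + √(1 + 6) = -3 + √7 ≈ -0.35425)
17*(((6*4 - 3)*(-5))*N) + l(8) = 17*(((6*4 - 3)*(-5))*(-3 + √7)) + 0 = 17*(((24 - 3)*(-5))*(-3 + √7)) + 0 = 17*((21*(-5))*(-3 + √7)) + 0 = 17*(-105*(-3 + √7)) + 0 = 17*(315 - 105*√7) + 0 = (5355 - 1785*√7) + 0 = 5355 - 1785*√7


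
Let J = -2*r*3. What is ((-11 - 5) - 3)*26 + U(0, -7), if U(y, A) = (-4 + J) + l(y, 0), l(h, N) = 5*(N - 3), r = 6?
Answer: -549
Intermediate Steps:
l(h, N) = -15 + 5*N (l(h, N) = 5*(-3 + N) = -15 + 5*N)
J = -36 (J = -12*3 = -2*18 = -36)
U(y, A) = -55 (U(y, A) = (-4 - 36) + (-15 + 5*0) = -40 + (-15 + 0) = -40 - 15 = -55)
((-11 - 5) - 3)*26 + U(0, -7) = ((-11 - 5) - 3)*26 - 55 = (-16 - 3)*26 - 55 = -19*26 - 55 = -494 - 55 = -549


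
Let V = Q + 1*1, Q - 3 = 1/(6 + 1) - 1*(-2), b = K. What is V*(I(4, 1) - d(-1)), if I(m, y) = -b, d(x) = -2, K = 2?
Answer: 0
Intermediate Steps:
b = 2
I(m, y) = -2 (I(m, y) = -1*2 = -2)
Q = 36/7 (Q = 3 + (1/(6 + 1) - 1*(-2)) = 3 + (1/7 + 2) = 3 + (⅐ + 2) = 3 + 15/7 = 36/7 ≈ 5.1429)
V = 43/7 (V = 36/7 + 1*1 = 36/7 + 1 = 43/7 ≈ 6.1429)
V*(I(4, 1) - d(-1)) = 43*(-2 - 1*(-2))/7 = 43*(-2 + 2)/7 = (43/7)*0 = 0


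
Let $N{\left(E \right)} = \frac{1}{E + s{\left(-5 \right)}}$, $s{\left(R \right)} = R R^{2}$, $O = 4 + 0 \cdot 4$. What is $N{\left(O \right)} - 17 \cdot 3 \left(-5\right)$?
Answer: $\frac{30854}{121} \approx 254.99$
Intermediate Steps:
$O = 4$ ($O = 4 + 0 = 4$)
$s{\left(R \right)} = R^{3}$
$N{\left(E \right)} = \frac{1}{-125 + E}$ ($N{\left(E \right)} = \frac{1}{E + \left(-5\right)^{3}} = \frac{1}{E - 125} = \frac{1}{-125 + E}$)
$N{\left(O \right)} - 17 \cdot 3 \left(-5\right) = \frac{1}{-125 + 4} - 17 \cdot 3 \left(-5\right) = \frac{1}{-121} - -255 = - \frac{1}{121} + 255 = \frac{30854}{121}$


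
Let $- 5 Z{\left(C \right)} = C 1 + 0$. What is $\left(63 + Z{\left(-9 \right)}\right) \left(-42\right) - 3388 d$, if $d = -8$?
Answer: $\frac{121912}{5} \approx 24382.0$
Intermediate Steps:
$Z{\left(C \right)} = - \frac{C}{5}$ ($Z{\left(C \right)} = - \frac{C 1 + 0}{5} = - \frac{C + 0}{5} = - \frac{C}{5}$)
$\left(63 + Z{\left(-9 \right)}\right) \left(-42\right) - 3388 d = \left(63 - - \frac{9}{5}\right) \left(-42\right) - 3388 \left(-8\right) = \left(63 + \frac{9}{5}\right) \left(-42\right) - -27104 = \frac{324}{5} \left(-42\right) + 27104 = - \frac{13608}{5} + 27104 = \frac{121912}{5}$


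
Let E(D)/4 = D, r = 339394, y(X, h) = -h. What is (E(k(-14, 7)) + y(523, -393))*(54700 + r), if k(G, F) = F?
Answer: 165913574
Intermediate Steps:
E(D) = 4*D
(E(k(-14, 7)) + y(523, -393))*(54700 + r) = (4*7 - 1*(-393))*(54700 + 339394) = (28 + 393)*394094 = 421*394094 = 165913574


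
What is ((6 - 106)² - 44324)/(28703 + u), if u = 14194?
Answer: -34324/42897 ≈ -0.80015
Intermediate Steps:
((6 - 106)² - 44324)/(28703 + u) = ((6 - 106)² - 44324)/(28703 + 14194) = ((-100)² - 44324)/42897 = (10000 - 44324)*(1/42897) = -34324*1/42897 = -34324/42897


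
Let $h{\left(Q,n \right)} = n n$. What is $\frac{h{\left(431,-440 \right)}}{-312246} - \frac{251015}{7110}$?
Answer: $- \frac{80560531}{2242494} \approx -35.924$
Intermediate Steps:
$h{\left(Q,n \right)} = n^{2}$
$\frac{h{\left(431,-440 \right)}}{-312246} - \frac{251015}{7110} = \frac{\left(-440\right)^{2}}{-312246} - \frac{251015}{7110} = 193600 \left(- \frac{1}{312246}\right) - \frac{50203}{1422} = - \frac{8800}{14193} - \frac{50203}{1422} = - \frac{80560531}{2242494}$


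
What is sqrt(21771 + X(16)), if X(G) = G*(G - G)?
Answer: 3*sqrt(2419) ≈ 147.55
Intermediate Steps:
X(G) = 0 (X(G) = G*0 = 0)
sqrt(21771 + X(16)) = sqrt(21771 + 0) = sqrt(21771) = 3*sqrt(2419)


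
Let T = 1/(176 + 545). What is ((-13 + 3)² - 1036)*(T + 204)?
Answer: -137671560/721 ≈ -1.9095e+5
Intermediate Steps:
T = 1/721 ≈ 0.0013870
((-13 + 3)² - 1036)*(T + 204) = ((-13 + 3)² - 1036)*(1/721 + 204) = ((-10)² - 1036)*(147085/721) = (100 - 1036)*(147085/721) = -936*147085/721 = -137671560/721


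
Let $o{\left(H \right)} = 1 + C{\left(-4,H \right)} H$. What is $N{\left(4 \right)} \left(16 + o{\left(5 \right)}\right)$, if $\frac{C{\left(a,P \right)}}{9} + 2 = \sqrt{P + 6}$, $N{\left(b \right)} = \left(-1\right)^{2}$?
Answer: $-73 + 45 \sqrt{11} \approx 76.248$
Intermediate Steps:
$N{\left(b \right)} = 1$
$C{\left(a,P \right)} = -18 + 9 \sqrt{6 + P}$ ($C{\left(a,P \right)} = -18 + 9 \sqrt{P + 6} = -18 + 9 \sqrt{6 + P}$)
$o{\left(H \right)} = 1 + H \left(-18 + 9 \sqrt{6 + H}\right)$ ($o{\left(H \right)} = 1 + \left(-18 + 9 \sqrt{6 + H}\right) H = 1 + H \left(-18 + 9 \sqrt{6 + H}\right)$)
$N{\left(4 \right)} \left(16 + o{\left(5 \right)}\right) = 1 \left(16 + \left(1 + 9 \cdot 5 \left(-2 + \sqrt{6 + 5}\right)\right)\right) = 1 \left(16 + \left(1 + 9 \cdot 5 \left(-2 + \sqrt{11}\right)\right)\right) = 1 \left(16 - \left(89 - 45 \sqrt{11}\right)\right) = 1 \left(-73 + 45 \sqrt{11}\right) = -73 + 45 \sqrt{11}$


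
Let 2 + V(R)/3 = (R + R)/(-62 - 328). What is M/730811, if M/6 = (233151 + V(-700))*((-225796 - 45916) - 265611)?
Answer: -9771836676450/9500543 ≈ -1.0286e+6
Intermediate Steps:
V(R) = -6 - R/65 (V(R) = -6 + 3*((R + R)/(-62 - 328)) = -6 + 3*((2*R)/(-390)) = -6 + 3*((2*R)*(-1/390)) = -6 + 3*(-R/195) = -6 - R/65)
M = -9771836676450/13 (M = 6*((233151 + (-6 - 1/65*(-700)))*((-225796 - 45916) - 265611)) = 6*((233151 + (-6 + 140/13))*(-271712 - 265611)) = 6*((233151 + 62/13)*(-537323)) = 6*((3031025/13)*(-537323)) = 6*(-1628639446075/13) = -9771836676450/13 ≈ -7.5168e+11)
M/730811 = -9771836676450/13/730811 = -9771836676450/13*1/730811 = -9771836676450/9500543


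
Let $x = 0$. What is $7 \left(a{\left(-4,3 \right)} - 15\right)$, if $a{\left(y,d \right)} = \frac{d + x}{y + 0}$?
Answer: $- \frac{441}{4} \approx -110.25$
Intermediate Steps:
$a{\left(y,d \right)} = \frac{d}{y}$ ($a{\left(y,d \right)} = \frac{d + 0}{y + 0} = \frac{d}{y}$)
$7 \left(a{\left(-4,3 \right)} - 15\right) = 7 \left(\frac{3}{-4} - 15\right) = 7 \left(3 \left(- \frac{1}{4}\right) - 15\right) = 7 \left(- \frac{3}{4} - 15\right) = 7 \left(- \frac{63}{4}\right) = - \frac{441}{4}$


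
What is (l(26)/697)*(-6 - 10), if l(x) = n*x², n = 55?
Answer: -594880/697 ≈ -853.49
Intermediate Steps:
l(x) = 55*x²
(l(26)/697)*(-6 - 10) = ((55*26²)/697)*(-6 - 10) = ((55*676)*(1/697))*(-16) = (37180*(1/697))*(-16) = (37180/697)*(-16) = -594880/697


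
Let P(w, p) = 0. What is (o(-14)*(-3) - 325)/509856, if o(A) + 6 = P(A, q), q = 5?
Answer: -307/509856 ≈ -0.00060213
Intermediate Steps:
o(A) = -6 (o(A) = -6 + 0 = -6)
(o(-14)*(-3) - 325)/509856 = (-6*(-3) - 325)/509856 = (18 - 325)*(1/509856) = -307*1/509856 = -307/509856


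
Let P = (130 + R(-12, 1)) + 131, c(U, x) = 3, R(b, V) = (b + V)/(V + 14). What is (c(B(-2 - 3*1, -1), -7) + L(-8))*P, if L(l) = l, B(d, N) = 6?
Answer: -3904/3 ≈ -1301.3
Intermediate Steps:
R(b, V) = (V + b)/(14 + V)
P = 3904/15 (P = (130 + (1 - 12)/(14 + 1)) + 131 = (130 - 11/15) + 131 = 1939/15 + 131 = 3904/15 ≈ 260.27)
(c(B(-2 - 3*1, -1), -7) + L(-8))*P = (3 - 8)*(3904/15) = -5*3904/15 = -3904/3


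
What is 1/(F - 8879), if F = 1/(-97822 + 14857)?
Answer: -82965/736646236 ≈ -0.00011263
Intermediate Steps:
F = -1/82965 (F = 1/(-82965) = -1/82965 ≈ -1.2053e-5)
1/(F - 8879) = 1/(-1/82965 - 8879) = 1/(-736646236/82965) = -82965/736646236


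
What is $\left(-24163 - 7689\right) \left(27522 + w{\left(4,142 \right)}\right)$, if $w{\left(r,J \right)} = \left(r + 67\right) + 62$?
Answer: $-880867060$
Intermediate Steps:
$w{\left(r,J \right)} = 129 + r$ ($w{\left(r,J \right)} = \left(67 + r\right) + 62 = 129 + r$)
$\left(-24163 - 7689\right) \left(27522 + w{\left(4,142 \right)}\right) = \left(-24163 - 7689\right) \left(27522 + \left(129 + 4\right)\right) = - 31852 \left(27522 + 133\right) = \left(-31852\right) 27655 = -880867060$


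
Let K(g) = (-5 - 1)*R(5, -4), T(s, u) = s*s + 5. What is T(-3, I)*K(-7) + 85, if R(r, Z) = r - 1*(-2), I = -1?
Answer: -503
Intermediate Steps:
R(r, Z) = 2 + r (R(r, Z) = r + 2 = 2 + r)
T(s, u) = 5 + s² (T(s, u) = s² + 5 = 5 + s²)
K(g) = -42 (K(g) = (-5 - 1)*(2 + 5) = -6*7 = -42)
T(-3, I)*K(-7) + 85 = (5 + (-3)²)*(-42) + 85 = (5 + 9)*(-42) + 85 = 14*(-42) + 85 = -588 + 85 = -503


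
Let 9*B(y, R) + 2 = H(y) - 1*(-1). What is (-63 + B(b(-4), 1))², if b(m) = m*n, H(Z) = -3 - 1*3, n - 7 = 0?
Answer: 329476/81 ≈ 4067.6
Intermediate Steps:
n = 7 (n = 7 + 0 = 7)
H(Z) = -6 (H(Z) = -3 - 3 = -6)
b(m) = 7*m (b(m) = m*7 = 7*m)
B(y, R) = -7/9 (B(y, R) = -2/9 + (-6 - 1*(-1))/9 = -2/9 + (-6 + 1)/9 = -2/9 + (⅑)*(-5) = -2/9 - 5/9 = -7/9)
(-63 + B(b(-4), 1))² = (-63 - 7/9)² = (-574/9)² = 329476/81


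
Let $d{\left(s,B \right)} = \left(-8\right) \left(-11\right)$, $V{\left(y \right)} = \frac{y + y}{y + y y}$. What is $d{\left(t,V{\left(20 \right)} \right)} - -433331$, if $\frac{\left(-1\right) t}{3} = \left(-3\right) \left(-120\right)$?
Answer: $433419$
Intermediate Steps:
$V{\left(y \right)} = \frac{2 y}{y + y^{2}}$
$t = -1080$ ($t = - 3 \left(\left(-3\right) \left(-120\right)\right) = \left(-3\right) 360 = -1080$)
$d{\left(s,B \right)} = 88$
$d{\left(t,V{\left(20 \right)} \right)} - -433331 = 88 - -433331 = 88 + 433331 = 433419$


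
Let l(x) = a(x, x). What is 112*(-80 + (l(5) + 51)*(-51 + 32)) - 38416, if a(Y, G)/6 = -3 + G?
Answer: -181440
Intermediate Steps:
a(Y, G) = -18 + 6*G (a(Y, G) = 6*(-3 + G) = -18 + 6*G)
l(x) = -18 + 6*x
112*(-80 + (l(5) + 51)*(-51 + 32)) - 38416 = 112*(-80 + ((-18 + 6*5) + 51)*(-51 + 32)) - 38416 = 112*(-80 + ((-18 + 30) + 51)*(-19)) - 38416 = 112*(-80 + (12 + 51)*(-19)) - 38416 = 112*(-80 + 63*(-19)) - 38416 = 112*(-80 - 1197) - 38416 = 112*(-1277) - 38416 = -143024 - 38416 = -181440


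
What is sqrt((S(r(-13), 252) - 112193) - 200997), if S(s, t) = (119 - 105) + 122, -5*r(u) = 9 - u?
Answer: I*sqrt(313054) ≈ 559.51*I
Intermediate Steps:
r(u) = -9/5 + u/5 (r(u) = -(9 - u)/5 = -9/5 + u/5)
S(s, t) = 136 (S(s, t) = 14 + 122 = 136)
sqrt((S(r(-13), 252) - 112193) - 200997) = sqrt((136 - 112193) - 200997) = sqrt(-112057 - 200997) = sqrt(-313054) = I*sqrt(313054)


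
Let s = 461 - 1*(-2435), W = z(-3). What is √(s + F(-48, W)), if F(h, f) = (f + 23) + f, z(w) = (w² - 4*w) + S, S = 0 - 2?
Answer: √2957 ≈ 54.378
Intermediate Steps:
S = -2
z(w) = -2 + w² - 4*w (z(w) = (w² - 4*w) - 2 = -2 + w² - 4*w)
W = 19 (W = -2 + (-3)² - 4*(-3) = -2 + 9 + 12 = 19)
s = 2896 (s = 461 + 2435 = 2896)
F(h, f) = 23 + 2*f (F(h, f) = (23 + f) + f = 23 + 2*f)
√(s + F(-48, W)) = √(2896 + (23 + 2*19)) = √(2896 + (23 + 38)) = √(2896 + 61) = √2957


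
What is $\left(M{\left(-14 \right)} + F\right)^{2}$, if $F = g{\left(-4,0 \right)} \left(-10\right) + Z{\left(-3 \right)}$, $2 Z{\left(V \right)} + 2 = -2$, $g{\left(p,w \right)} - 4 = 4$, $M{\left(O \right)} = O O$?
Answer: $12996$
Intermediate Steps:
$M{\left(O \right)} = O^{2}$
$g{\left(p,w \right)} = 8$ ($g{\left(p,w \right)} = 4 + 4 = 8$)
$Z{\left(V \right)} = -2$ ($Z{\left(V \right)} = -1 + \frac{1}{2} \left(-2\right) = -1 - 1 = -2$)
$F = -82$ ($F = 8 \left(-10\right) - 2 = -80 - 2 = -82$)
$\left(M{\left(-14 \right)} + F\right)^{2} = \left(\left(-14\right)^{2} - 82\right)^{2} = \left(196 - 82\right)^{2} = 114^{2} = 12996$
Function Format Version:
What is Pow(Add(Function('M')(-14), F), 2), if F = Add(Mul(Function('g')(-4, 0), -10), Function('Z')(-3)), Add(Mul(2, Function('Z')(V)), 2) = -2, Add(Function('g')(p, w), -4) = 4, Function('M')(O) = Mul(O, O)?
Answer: 12996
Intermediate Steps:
Function('M')(O) = Pow(O, 2)
Function('g')(p, w) = 8 (Function('g')(p, w) = Add(4, 4) = 8)
Function('Z')(V) = -2 (Function('Z')(V) = Add(-1, Mul(Rational(1, 2), -2)) = Add(-1, -1) = -2)
F = -82 (F = Add(Mul(8, -10), -2) = Add(-80, -2) = -82)
Pow(Add(Function('M')(-14), F), 2) = Pow(Add(Pow(-14, 2), -82), 2) = Pow(Add(196, -82), 2) = Pow(114, 2) = 12996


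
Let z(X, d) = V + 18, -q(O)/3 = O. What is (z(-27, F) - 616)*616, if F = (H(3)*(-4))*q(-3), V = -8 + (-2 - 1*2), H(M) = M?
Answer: -375760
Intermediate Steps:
q(O) = -3*O
V = -12 (V = -8 + (-2 - 2) = -8 - 4 = -12)
F = -108 (F = (3*(-4))*(-3*(-3)) = -12*9 = -108)
z(X, d) = 6 (z(X, d) = -12 + 18 = 6)
(z(-27, F) - 616)*616 = (6 - 616)*616 = -610*616 = -375760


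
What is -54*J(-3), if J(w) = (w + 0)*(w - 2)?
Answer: -810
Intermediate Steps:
J(w) = w*(-2 + w)
-54*J(-3) = -(-162)*(-2 - 3) = -(-162)*(-5) = -54*15 = -810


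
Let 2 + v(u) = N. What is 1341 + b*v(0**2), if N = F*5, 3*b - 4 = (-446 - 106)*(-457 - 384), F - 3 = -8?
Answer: -4176783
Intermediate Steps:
F = -5 (F = 3 - 8 = -5)
b = 464236/3 (b = 4/3 + ((-446 - 106)*(-457 - 384))/3 = 4/3 + (-552*(-841))/3 = 4/3 + (1/3)*464232 = 4/3 + 154744 = 464236/3 ≈ 1.5475e+5)
N = -25 (N = -5*5 = -25)
v(u) = -27 (v(u) = -2 - 25 = -27)
1341 + b*v(0**2) = 1341 + (464236/3)*(-27) = 1341 - 4178124 = -4176783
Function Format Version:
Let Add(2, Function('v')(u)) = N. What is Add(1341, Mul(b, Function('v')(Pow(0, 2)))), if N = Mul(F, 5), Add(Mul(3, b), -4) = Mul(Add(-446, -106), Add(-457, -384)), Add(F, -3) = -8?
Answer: -4176783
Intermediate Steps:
F = -5 (F = Add(3, -8) = -5)
b = Rational(464236, 3) (b = Add(Rational(4, 3), Mul(Rational(1, 3), Mul(Add(-446, -106), Add(-457, -384)))) = Add(Rational(4, 3), Mul(Rational(1, 3), Mul(-552, -841))) = Add(Rational(4, 3), Mul(Rational(1, 3), 464232)) = Add(Rational(4, 3), 154744) = Rational(464236, 3) ≈ 1.5475e+5)
N = -25 (N = Mul(-5, 5) = -25)
Function('v')(u) = -27 (Function('v')(u) = Add(-2, -25) = -27)
Add(1341, Mul(b, Function('v')(Pow(0, 2)))) = Add(1341, Mul(Rational(464236, 3), -27)) = Add(1341, -4178124) = -4176783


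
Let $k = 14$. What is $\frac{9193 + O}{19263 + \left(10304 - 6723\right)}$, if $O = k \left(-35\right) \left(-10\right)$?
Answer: $\frac{14093}{22844} \approx 0.61692$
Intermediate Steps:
$O = 4900$ ($O = 14 \left(-35\right) \left(-10\right) = \left(-490\right) \left(-10\right) = 4900$)
$\frac{9193 + O}{19263 + \left(10304 - 6723\right)} = \frac{9193 + 4900}{19263 + \left(10304 - 6723\right)} = \frac{14093}{19263 + \left(10304 - 6723\right)} = \frac{14093}{19263 + 3581} = \frac{14093}{22844}$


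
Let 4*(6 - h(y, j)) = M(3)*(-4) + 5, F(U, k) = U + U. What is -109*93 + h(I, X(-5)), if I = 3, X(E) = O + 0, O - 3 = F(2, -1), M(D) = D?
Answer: -40517/4 ≈ -10129.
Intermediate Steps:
F(U, k) = 2*U
O = 7 (O = 3 + 2*2 = 3 + 4 = 7)
X(E) = 7 (X(E) = 7 + 0 = 7)
h(y, j) = 31/4 (h(y, j) = 6 - (3*(-4) + 5)/4 = 6 - (-12 + 5)/4 = 6 - ¼*(-7) = 6 + 7/4 = 31/4)
-109*93 + h(I, X(-5)) = -109*93 + 31/4 = -10137 + 31/4 = -40517/4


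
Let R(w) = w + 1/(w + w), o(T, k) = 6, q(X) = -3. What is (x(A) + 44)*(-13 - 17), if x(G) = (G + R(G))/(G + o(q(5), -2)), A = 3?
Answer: -12065/9 ≈ -1340.6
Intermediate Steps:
R(w) = w + 1/(2*w)
x(G) = (1/(2*G) + 2*G)/(6 + G) (x(G) = (G + (G + 1/(2*G)))/(G + 6) = (1/(2*G) + 2*G)/(6 + G))
(x(A) + 44)*(-13 - 17) = ((1/2)*(1 + 4*3**2)/(3*(6 + 3)) + 44)*(-13 - 17) = ((1/2)*(1/3)*(1 + 4*9)/9 + 44)*(-30) = ((1/2)*(1/3)*(1/9)*(1 + 36) + 44)*(-30) = ((1/2)*(1/3)*(1/9)*37 + 44)*(-30) = (37/54 + 44)*(-30) = (2413/54)*(-30) = -12065/9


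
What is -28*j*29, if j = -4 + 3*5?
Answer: -8932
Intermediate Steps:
j = 11 (j = -4 + 15 = 11)
-28*j*29 = -28*11*29 = -308*29 = -8932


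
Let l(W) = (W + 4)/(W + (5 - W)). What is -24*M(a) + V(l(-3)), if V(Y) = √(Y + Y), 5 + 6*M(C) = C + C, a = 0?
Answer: 20 + √10/5 ≈ 20.632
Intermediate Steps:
M(C) = -⅚ + C/3 (M(C) = -⅚ + (C + C)/6 = -⅚ + (2*C)/6 = -⅚ + C/3)
l(W) = ⅘ + W/5 (l(W) = (4 + W)/5 = (4 + W)*(⅕) = ⅘ + W/5)
V(Y) = √2*√Y (V(Y) = √(2*Y) = √2*√Y)
-24*M(a) + V(l(-3)) = -24*(-⅚ + (⅓)*0) + √2*√(⅘ + (⅕)*(-3)) = -24*(-⅚ + 0) + √2*√(⅘ - ⅗) = -24*(-⅚) + √2*√(⅕) = 20 + √2*(√5/5) = 20 + √10/5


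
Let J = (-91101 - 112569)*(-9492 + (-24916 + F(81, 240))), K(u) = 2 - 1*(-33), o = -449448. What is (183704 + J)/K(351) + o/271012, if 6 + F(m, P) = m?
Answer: 67683173331896/338765 ≈ 1.9979e+8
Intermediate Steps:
K(u) = 35 (K(u) = 2 + 33 = 35)
F(m, P) = -6 + m
J = 6992602110 (J = (-91101 - 112569)*(-9492 + (-24916 + (-6 + 81))) = -203670*(-9492 + (-24916 + 75)) = -203670*(-9492 - 24841) = -203670*(-34333) = 6992602110)
(183704 + J)/K(351) + o/271012 = (183704 + 6992602110)/35 - 449448/271012 = 6992785814*(1/35) - 449448*1/271012 = 998969402/5 - 112362/67753 = 67683173331896/338765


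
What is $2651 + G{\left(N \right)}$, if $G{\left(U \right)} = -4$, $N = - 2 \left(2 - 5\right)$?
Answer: $2647$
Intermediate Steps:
$N = 6$ ($N = \left(-2\right) \left(-3\right) = 6$)
$2651 + G{\left(N \right)} = 2651 - 4 = 2647$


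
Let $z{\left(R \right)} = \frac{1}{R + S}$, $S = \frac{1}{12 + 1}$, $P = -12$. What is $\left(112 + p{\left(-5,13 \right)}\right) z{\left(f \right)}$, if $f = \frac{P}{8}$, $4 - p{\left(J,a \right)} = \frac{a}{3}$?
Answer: $- \frac{8710}{111} \approx -78.469$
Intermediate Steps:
$p{\left(J,a \right)} = 4 - \frac{a}{3}$
$S = \frac{1}{13} \approx 0.076923$
$f = - \frac{3}{2}$ ($f = - \frac{12}{8} = \left(-12\right) \frac{1}{8} = - \frac{3}{2} \approx -1.5$)
$z{\left(R \right)} = \frac{1}{\frac{1}{13} + R}$ ($z{\left(R \right)} = \frac{1}{R + \frac{1}{13}} = \frac{1}{\frac{1}{13} + R}$)
$\left(112 + p{\left(-5,13 \right)}\right) z{\left(f \right)} = \left(112 + \left(4 - \frac{13}{3}\right)\right) \frac{13}{1 + 13 \left(- \frac{3}{2}\right)} = \left(112 + \left(4 - \frac{13}{3}\right)\right) \frac{13}{1 - \frac{39}{2}} = \left(112 - \frac{1}{3}\right) \frac{13}{- \frac{37}{2}} = \frac{335 \cdot 13 \left(- \frac{2}{37}\right)}{3} = \frac{335}{3} \left(- \frac{26}{37}\right) = - \frac{8710}{111}$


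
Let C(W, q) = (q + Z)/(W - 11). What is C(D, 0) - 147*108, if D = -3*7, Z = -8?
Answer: -63503/4 ≈ -15876.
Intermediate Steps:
D = -21
C(W, q) = (-8 + q)/(-11 + W) (C(W, q) = (q - 8)/(W - 11) = (-8 + q)/(-11 + W))
C(D, 0) - 147*108 = (-8 + 0)/(-11 - 21) - 147*108 = -8/(-32) - 15876 = -1/32*(-8) - 15876 = ¼ - 15876 = -63503/4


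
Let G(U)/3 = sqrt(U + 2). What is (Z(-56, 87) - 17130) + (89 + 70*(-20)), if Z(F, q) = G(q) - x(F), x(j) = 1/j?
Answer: -1032695/56 + 3*sqrt(89) ≈ -18413.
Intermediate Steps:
G(U) = 3*sqrt(2 + U) (G(U) = 3*sqrt(U + 2) = 3*sqrt(2 + U))
x(j) = 1/j
Z(F, q) = -1/F + 3*sqrt(2 + q) (Z(F, q) = 3*sqrt(2 + q) - 1/F = -1/F + 3*sqrt(2 + q))
(Z(-56, 87) - 17130) + (89 + 70*(-20)) = ((-1/(-56) + 3*sqrt(2 + 87)) - 17130) + (89 + 70*(-20)) = ((-1*(-1/56) + 3*sqrt(89)) - 17130) + (89 - 1400) = ((1/56 + 3*sqrt(89)) - 17130) - 1311 = (-959279/56 + 3*sqrt(89)) - 1311 = -1032695/56 + 3*sqrt(89)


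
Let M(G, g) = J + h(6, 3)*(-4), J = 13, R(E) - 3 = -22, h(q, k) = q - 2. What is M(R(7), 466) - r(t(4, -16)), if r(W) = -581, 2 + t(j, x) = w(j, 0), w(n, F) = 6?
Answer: 578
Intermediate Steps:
t(j, x) = 4 (t(j, x) = -2 + 6 = 4)
h(q, k) = -2 + q
R(E) = -19 (R(E) = 3 - 22 = -19)
M(G, g) = -3 (M(G, g) = 13 + (-2 + 6)*(-4) = 13 + 4*(-4) = 13 - 16 = -3)
M(R(7), 466) - r(t(4, -16)) = -3 - 1*(-581) = -3 + 581 = 578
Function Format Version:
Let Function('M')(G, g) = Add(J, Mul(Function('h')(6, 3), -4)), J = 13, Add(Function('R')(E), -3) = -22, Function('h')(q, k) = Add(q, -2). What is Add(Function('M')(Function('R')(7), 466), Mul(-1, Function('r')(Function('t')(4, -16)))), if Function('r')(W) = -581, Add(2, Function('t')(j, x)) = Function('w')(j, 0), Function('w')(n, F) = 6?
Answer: 578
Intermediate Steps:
Function('t')(j, x) = 4 (Function('t')(j, x) = Add(-2, 6) = 4)
Function('h')(q, k) = Add(-2, q)
Function('R')(E) = -19 (Function('R')(E) = Add(3, -22) = -19)
Function('M')(G, g) = -3 (Function('M')(G, g) = Add(13, Mul(Add(-2, 6), -4)) = Add(13, Mul(4, -4)) = Add(13, -16) = -3)
Add(Function('M')(Function('R')(7), 466), Mul(-1, Function('r')(Function('t')(4, -16)))) = Add(-3, Mul(-1, -581)) = Add(-3, 581) = 578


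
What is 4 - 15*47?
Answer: -701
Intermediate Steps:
4 - 15*47 = 4 - 705 = -701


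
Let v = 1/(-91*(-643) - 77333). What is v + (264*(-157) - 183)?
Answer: -783495421/18820 ≈ -41631.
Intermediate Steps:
v = -1/18820 (v = 1/(58513 - 77333) = 1/(-18820) = -1/18820 ≈ -5.3135e-5)
v + (264*(-157) - 183) = -1/18820 + (264*(-157) - 183) = -1/18820 + (-41448 - 183) = -1/18820 - 41631 = -783495421/18820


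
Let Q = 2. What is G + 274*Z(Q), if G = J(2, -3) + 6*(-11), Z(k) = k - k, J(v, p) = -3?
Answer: -69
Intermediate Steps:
Z(k) = 0
G = -69 (G = -3 + 6*(-11) = -3 - 66 = -69)
G + 274*Z(Q) = -69 + 274*0 = -69 + 0 = -69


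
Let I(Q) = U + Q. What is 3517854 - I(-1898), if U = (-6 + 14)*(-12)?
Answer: 3519848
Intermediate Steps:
U = -96 (U = 8*(-12) = -96)
I(Q) = -96 + Q
3517854 - I(-1898) = 3517854 - (-96 - 1898) = 3517854 - 1*(-1994) = 3517854 + 1994 = 3519848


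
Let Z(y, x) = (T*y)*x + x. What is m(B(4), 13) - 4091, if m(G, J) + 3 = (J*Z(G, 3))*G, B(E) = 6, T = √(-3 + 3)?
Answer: -3860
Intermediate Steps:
T = 0 (T = √0 = 0)
Z(y, x) = x (Z(y, x) = (0*y)*x + x = 0*x + x = 0 + x = x)
m(G, J) = -3 + 3*G*J (m(G, J) = -3 + (J*3)*G = -3 + (3*J)*G = -3 + 3*G*J)
m(B(4), 13) - 4091 = (-3 + 3*6*13) - 4091 = (-3 + 234) - 4091 = 231 - 4091 = -3860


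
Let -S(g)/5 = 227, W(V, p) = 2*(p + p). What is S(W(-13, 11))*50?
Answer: -56750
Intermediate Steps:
W(V, p) = 4*p (W(V, p) = 2*(2*p) = 4*p)
S(g) = -1135 (S(g) = -5*227 = -1135)
S(W(-13, 11))*50 = -1135*50 = -56750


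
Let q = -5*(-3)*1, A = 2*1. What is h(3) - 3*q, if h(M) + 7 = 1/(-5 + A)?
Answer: -157/3 ≈ -52.333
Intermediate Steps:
A = 2
h(M) = -22/3 (h(M) = -7 + 1/(-5 + 2) = -7 + 1/(-3) = -7 - 1/3 = -22/3)
q = 15 (q = 15*1 = 15)
h(3) - 3*q = -22/3 - 3*15 = -22/3 - 45 = -157/3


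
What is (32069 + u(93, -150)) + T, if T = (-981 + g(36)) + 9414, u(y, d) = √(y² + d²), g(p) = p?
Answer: 40538 + 3*√3461 ≈ 40715.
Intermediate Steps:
u(y, d) = √(d² + y²)
T = 8469 (T = (-981 + 36) + 9414 = -945 + 9414 = 8469)
(32069 + u(93, -150)) + T = (32069 + √((-150)² + 93²)) + 8469 = (32069 + √(22500 + 8649)) + 8469 = (32069 + √31149) + 8469 = (32069 + 3*√3461) + 8469 = 40538 + 3*√3461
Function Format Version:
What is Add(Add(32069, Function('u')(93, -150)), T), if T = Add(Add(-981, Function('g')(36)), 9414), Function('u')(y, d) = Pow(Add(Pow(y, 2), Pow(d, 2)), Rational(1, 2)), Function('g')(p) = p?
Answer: Add(40538, Mul(3, Pow(3461, Rational(1, 2)))) ≈ 40715.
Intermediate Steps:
Function('u')(y, d) = Pow(Add(Pow(d, 2), Pow(y, 2)), Rational(1, 2))
T = 8469 (T = Add(Add(-981, 36), 9414) = Add(-945, 9414) = 8469)
Add(Add(32069, Function('u')(93, -150)), T) = Add(Add(32069, Pow(Add(Pow(-150, 2), Pow(93, 2)), Rational(1, 2))), 8469) = Add(Add(32069, Pow(Add(22500, 8649), Rational(1, 2))), 8469) = Add(Add(32069, Pow(31149, Rational(1, 2))), 8469) = Add(Add(32069, Mul(3, Pow(3461, Rational(1, 2)))), 8469) = Add(40538, Mul(3, Pow(3461, Rational(1, 2))))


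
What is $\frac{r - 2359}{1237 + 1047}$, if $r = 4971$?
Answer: $\frac{653}{571} \approx 1.1436$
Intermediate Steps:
$\frac{r - 2359}{1237 + 1047} = \frac{4971 - 2359}{1237 + 1047} = \frac{2612}{2284} = 2612 \cdot \frac{1}{2284} = \frac{653}{571}$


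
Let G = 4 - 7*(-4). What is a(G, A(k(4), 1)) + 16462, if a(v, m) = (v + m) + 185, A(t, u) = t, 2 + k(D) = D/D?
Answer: 16678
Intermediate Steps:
k(D) = -1 (k(D) = -2 + D/D = -2 + 1 = -1)
G = 32 (G = 4 + 28 = 32)
a(v, m) = 185 + m + v (a(v, m) = (m + v) + 185 = 185 + m + v)
a(G, A(k(4), 1)) + 16462 = (185 - 1 + 32) + 16462 = 216 + 16462 = 16678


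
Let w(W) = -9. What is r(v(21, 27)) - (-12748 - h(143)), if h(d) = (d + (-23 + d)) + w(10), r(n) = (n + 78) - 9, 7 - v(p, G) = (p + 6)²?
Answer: 12349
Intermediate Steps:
v(p, G) = 7 - (6 + p)² (v(p, G) = 7 - (p + 6)² = 7 - (6 + p)²)
r(n) = 69 + n (r(n) = (78 + n) - 9 = 69 + n)
h(d) = -32 + 2*d (h(d) = (d + (-23 + d)) - 9 = (-23 + 2*d) - 9 = -32 + 2*d)
r(v(21, 27)) - (-12748 - h(143)) = (69 + (7 - (6 + 21)²)) - (-12748 - (-32 + 2*143)) = (69 + (7 - 1*27²)) - (-12748 - (-32 + 286)) = (69 + (7 - 1*729)) - (-12748 - 1*254) = (69 + (7 - 729)) - (-12748 - 254) = (69 - 722) - 1*(-13002) = -653 + 13002 = 12349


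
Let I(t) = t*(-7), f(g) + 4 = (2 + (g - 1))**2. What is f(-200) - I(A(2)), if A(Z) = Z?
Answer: 39611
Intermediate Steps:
f(g) = -4 + (1 + g)**2 (f(g) = -4 + (2 + (g - 1))**2 = -4 + (2 + (-1 + g))**2 = -4 + (1 + g)**2)
I(t) = -7*t
f(-200) - I(A(2)) = (-4 + (1 - 200)**2) - (-7)*2 = (-4 + (-199)**2) - 1*(-14) = (-4 + 39601) + 14 = 39597 + 14 = 39611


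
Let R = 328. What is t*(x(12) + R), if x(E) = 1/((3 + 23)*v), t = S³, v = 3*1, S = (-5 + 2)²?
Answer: 6217155/26 ≈ 2.3912e+5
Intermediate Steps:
S = 9 (S = (-3)² = 9)
v = 3
t = 729 (t = 9³ = 729)
x(E) = 1/78 (x(E) = 1/((3 + 23)*3) = (⅓)/26 = (1/26)*(⅓) = 1/78)
t*(x(12) + R) = 729*(1/78 + 328) = 729*(25585/78) = 6217155/26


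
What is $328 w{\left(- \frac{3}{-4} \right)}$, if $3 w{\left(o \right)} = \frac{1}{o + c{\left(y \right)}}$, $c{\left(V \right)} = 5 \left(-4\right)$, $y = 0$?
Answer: $- \frac{1312}{231} \approx -5.6797$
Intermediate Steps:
$c{\left(V \right)} = -20$
$w{\left(o \right)} = \frac{1}{3 \left(-20 + o\right)}$ ($w{\left(o \right)} = \frac{1}{3 \left(o - 20\right)} = \frac{1}{3 \left(-20 + o\right)}$)
$328 w{\left(- \frac{3}{-4} \right)} = 328 \frac{1}{3 \left(-20 - \frac{3}{-4}\right)} = 328 \frac{1}{3 \left(-20 - - \frac{3}{4}\right)} = 328 \frac{1}{3 \left(-20 + \frac{3}{4}\right)} = 328 \frac{1}{3 \left(- \frac{77}{4}\right)} = 328 \cdot \frac{1}{3} \left(- \frac{4}{77}\right) = 328 \left(- \frac{4}{231}\right) = - \frac{1312}{231}$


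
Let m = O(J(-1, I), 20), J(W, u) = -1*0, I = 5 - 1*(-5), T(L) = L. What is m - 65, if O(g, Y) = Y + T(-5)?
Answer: -50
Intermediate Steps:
I = 10 (I = 5 + 5 = 10)
J(W, u) = 0
O(g, Y) = -5 + Y (O(g, Y) = Y - 5 = -5 + Y)
m = 15 (m = -5 + 20 = 15)
m - 65 = 15 - 65 = -50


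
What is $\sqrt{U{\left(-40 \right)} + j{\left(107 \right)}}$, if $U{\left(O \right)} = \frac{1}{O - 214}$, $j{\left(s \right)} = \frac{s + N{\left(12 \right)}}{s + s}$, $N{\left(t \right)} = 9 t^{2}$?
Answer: $\frac{3 \sqrt{134435977}}{13589} \approx 2.5597$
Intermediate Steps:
$j{\left(s \right)} = \frac{1296 + s}{2 s}$ ($j{\left(s \right)} = \frac{s + 9 \cdot 12^{2}}{s + s} = \frac{s + 9 \cdot 144}{2 s} = \left(s + 1296\right) \frac{1}{2 s} = \left(1296 + s\right) \frac{1}{2 s} = \frac{1296 + s}{2 s}$)
$U{\left(O \right)} = \frac{1}{-214 + O}$
$\sqrt{U{\left(-40 \right)} + j{\left(107 \right)}} = \sqrt{\frac{1}{-214 - 40} + \frac{1296 + 107}{2 \cdot 107}} = \sqrt{\frac{1}{-254} + \frac{1}{2} \cdot \frac{1}{107} \cdot 1403} = \sqrt{- \frac{1}{254} + \frac{1403}{214}} = \sqrt{\frac{89037}{13589}} = \frac{3 \sqrt{134435977}}{13589}$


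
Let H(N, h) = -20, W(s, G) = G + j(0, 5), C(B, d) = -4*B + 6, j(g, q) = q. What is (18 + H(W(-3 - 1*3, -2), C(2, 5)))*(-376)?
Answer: 752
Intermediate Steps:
C(B, d) = 6 - 4*B
W(s, G) = 5 + G (W(s, G) = G + 5 = 5 + G)
(18 + H(W(-3 - 1*3, -2), C(2, 5)))*(-376) = (18 - 20)*(-376) = -2*(-376) = 752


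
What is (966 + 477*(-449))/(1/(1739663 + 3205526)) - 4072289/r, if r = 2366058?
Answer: -2494650675957935423/2366058 ≈ -1.0543e+12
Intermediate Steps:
(966 + 477*(-449))/(1/(1739663 + 3205526)) - 4072289/r = (966 + 477*(-449))/(1/(1739663 + 3205526)) - 4072289/2366058 = (966 - 214173)/(1/4945189) - 4072289*1/2366058 = -213207/1/4945189 - 4072289/2366058 = -213207*4945189 - 4072289/2366058 = -1054348911123 - 4072289/2366058 = -2494650675957935423/2366058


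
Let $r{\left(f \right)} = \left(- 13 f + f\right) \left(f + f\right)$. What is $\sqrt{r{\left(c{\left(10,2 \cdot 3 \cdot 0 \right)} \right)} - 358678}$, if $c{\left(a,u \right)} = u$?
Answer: $37 i \sqrt{262} \approx 598.9 i$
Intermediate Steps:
$r{\left(f \right)} = - 24 f^{2}$ ($r{\left(f \right)} = - 12 f 2 f = - 24 f^{2}$)
$\sqrt{r{\left(c{\left(10,2 \cdot 3 \cdot 0 \right)} \right)} - 358678} = \sqrt{- 24 \left(2 \cdot 3 \cdot 0\right)^{2} - 358678} = \sqrt{- 24 \left(6 \cdot 0\right)^{2} - 358678} = \sqrt{- 24 \cdot 0^{2} - 358678} = \sqrt{\left(-24\right) 0 - 358678} = \sqrt{0 - 358678} = \sqrt{-358678} = 37 i \sqrt{262}$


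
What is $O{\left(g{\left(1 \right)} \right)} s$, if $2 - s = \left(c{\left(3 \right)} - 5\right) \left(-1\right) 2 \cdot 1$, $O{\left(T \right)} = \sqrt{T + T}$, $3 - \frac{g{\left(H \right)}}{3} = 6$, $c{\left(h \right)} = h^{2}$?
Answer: $30 i \sqrt{2} \approx 42.426 i$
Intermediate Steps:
$g{\left(H \right)} = -9$ ($g{\left(H \right)} = 9 - 18 = -9$)
$O{\left(T \right)} = \sqrt{2} \sqrt{T}$ ($O{\left(T \right)} = \sqrt{2 T} = \sqrt{2} \sqrt{T}$)
$s = 10$ ($s = 2 - \left(3^{2} - 5\right) \left(-1\right) 2 \cdot 1 = 2 - \left(9 - 5\right) \left(\left(-2\right) 1\right) = 2 - 4 \left(-2\right) = 2 - -8 = 2 + 8 = 10$)
$O{\left(g{\left(1 \right)} \right)} s = \sqrt{2} \sqrt{-9} \cdot 10 = \sqrt{2} \cdot 3 i 10 = 3 i \sqrt{2} \cdot 10 = 30 i \sqrt{2}$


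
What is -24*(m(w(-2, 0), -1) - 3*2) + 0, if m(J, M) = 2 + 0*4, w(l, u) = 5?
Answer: 96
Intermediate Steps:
m(J, M) = 2 (m(J, M) = 2 + 0 = 2)
-24*(m(w(-2, 0), -1) - 3*2) + 0 = -24*(2 - 3*2) + 0 = -24*(2 - 6) + 0 = -24*(-4) + 0 = 96 + 0 = 96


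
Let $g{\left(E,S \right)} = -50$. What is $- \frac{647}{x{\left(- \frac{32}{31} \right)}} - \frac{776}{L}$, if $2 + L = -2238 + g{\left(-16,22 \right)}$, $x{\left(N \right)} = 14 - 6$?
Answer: $- \frac{737711}{9160} \approx -80.536$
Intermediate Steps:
$x{\left(N \right)} = 8$
$L = -2290$ ($L = -2 - 2288 = -2290$)
$- \frac{647}{x{\left(- \frac{32}{31} \right)}} - \frac{776}{L} = - \frac{647}{8} - \frac{776}{-2290} = \left(-647\right) \frac{1}{8} - - \frac{388}{1145} = - \frac{647}{8} + \frac{388}{1145} = - \frac{737711}{9160}$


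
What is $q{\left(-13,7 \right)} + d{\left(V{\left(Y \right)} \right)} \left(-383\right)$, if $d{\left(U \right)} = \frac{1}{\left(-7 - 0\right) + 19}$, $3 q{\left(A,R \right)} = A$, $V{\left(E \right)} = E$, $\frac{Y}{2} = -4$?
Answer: $- \frac{145}{4} \approx -36.25$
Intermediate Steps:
$Y = -8$ ($Y = 2 \left(-4\right) = -8$)
$q{\left(A,R \right)} = \frac{A}{3}$
$d{\left(U \right)} = \frac{1}{12}$ ($d{\left(U \right)} = \frac{1}{\left(-7 + 0\right) + 19} = \frac{1}{-7 + 19} = \frac{1}{12}$)
$q{\left(-13,7 \right)} + d{\left(V{\left(Y \right)} \right)} \left(-383\right) = \frac{1}{3} \left(-13\right) + \frac{1}{12} \left(-383\right) = - \frac{13}{3} - \frac{383}{12} = - \frac{145}{4}$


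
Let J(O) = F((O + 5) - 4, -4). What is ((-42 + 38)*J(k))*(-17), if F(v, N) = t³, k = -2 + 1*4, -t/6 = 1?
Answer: -14688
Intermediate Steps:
t = -6 (t = -6*1 = -6)
k = 2 (k = -2 + 4 = 2)
F(v, N) = -216 (F(v, N) = (-6)³ = -216)
J(O) = -216
((-42 + 38)*J(k))*(-17) = ((-42 + 38)*(-216))*(-17) = -4*(-216)*(-17) = 864*(-17) = -14688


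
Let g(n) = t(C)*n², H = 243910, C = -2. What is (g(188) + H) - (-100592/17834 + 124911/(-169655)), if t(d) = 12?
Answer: 1010626641897397/1512813635 ≈ 6.6804e+5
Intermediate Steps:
g(n) = 12*n²
(g(188) + H) - (-100592/17834 + 124911/(-169655)) = (12*188² + 243910) - (-100592/17834 + 124911/(-169655)) = (12*35344 + 243910) - (-100592*1/17834 + 124911*(-1/169655)) = (424128 + 243910) - (-50296/8917 - 124911/169655) = 668038 - 1*(-9646799267/1512813635) = 668038 + 9646799267/1512813635 = 1010626641897397/1512813635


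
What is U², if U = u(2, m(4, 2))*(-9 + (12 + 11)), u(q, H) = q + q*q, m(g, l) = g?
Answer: 7056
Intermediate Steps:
u(q, H) = q + q²
U = 84 (U = (2*(1 + 2))*(-9 + (12 + 11)) = (2*3)*(-9 + 23) = 6*14 = 84)
U² = 84² = 7056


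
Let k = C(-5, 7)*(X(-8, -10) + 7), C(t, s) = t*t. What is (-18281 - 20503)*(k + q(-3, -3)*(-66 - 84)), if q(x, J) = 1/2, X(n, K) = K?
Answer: 5817600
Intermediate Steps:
C(t, s) = t²
q(x, J) = ½ (q(x, J) = 1*(½) = ½)
k = -75 (k = (-5)²*(-10 + 7) = 25*(-3) = -75)
(-18281 - 20503)*(k + q(-3, -3)*(-66 - 84)) = (-18281 - 20503)*(-75 + (-66 - 84)/2) = -38784*(-75 + (½)*(-150)) = -38784*(-75 - 75) = -38784*(-150) = 5817600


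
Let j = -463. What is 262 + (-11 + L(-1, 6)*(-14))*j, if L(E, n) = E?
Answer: -1127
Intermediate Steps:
262 + (-11 + L(-1, 6)*(-14))*j = 262 + (-11 - 1*(-14))*(-463) = 262 + (-11 + 14)*(-463) = 262 + 3*(-463) = 262 - 1389 = -1127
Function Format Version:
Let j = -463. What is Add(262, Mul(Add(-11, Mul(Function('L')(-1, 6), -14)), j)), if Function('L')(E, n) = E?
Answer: -1127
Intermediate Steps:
Add(262, Mul(Add(-11, Mul(Function('L')(-1, 6), -14)), j)) = Add(262, Mul(Add(-11, Mul(-1, -14)), -463)) = Add(262, Mul(Add(-11, 14), -463)) = Add(262, Mul(3, -463)) = Add(262, -1389) = -1127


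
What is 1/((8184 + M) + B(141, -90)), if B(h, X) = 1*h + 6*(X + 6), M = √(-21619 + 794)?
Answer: 7821/61188866 - 35*I*√17/61188866 ≈ 0.00012782 - 2.3584e-6*I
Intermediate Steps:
M = 35*I*√17 (M = √(-20825) = 35*I*√17 ≈ 144.31*I)
B(h, X) = 36 + h + 6*X (B(h, X) = h + 6*(6 + X) = h + (36 + 6*X) = 36 + h + 6*X)
1/((8184 + M) + B(141, -90)) = 1/((8184 + 35*I*√17) + (36 + 141 + 6*(-90))) = 1/((8184 + 35*I*√17) + (36 + 141 - 540)) = 1/((8184 + 35*I*√17) - 363) = 1/(7821 + 35*I*√17)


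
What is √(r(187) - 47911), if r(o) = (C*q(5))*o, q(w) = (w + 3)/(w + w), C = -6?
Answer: I*√1220215/5 ≈ 220.93*I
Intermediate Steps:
q(w) = (3 + w)/(2*w) (q(w) = (3 + w)/((2*w)) = (3 + w)*(1/(2*w)) = (3 + w)/(2*w))
r(o) = -24*o/5 (r(o) = (-3*(3 + 5)/5)*o = (-3*8/5)*o = (-6*⅘)*o = -24*o/5)
√(r(187) - 47911) = √(-24/5*187 - 47911) = √(-4488/5 - 47911) = √(-244043/5) = I*√1220215/5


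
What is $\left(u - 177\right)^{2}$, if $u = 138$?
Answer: $1521$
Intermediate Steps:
$\left(u - 177\right)^{2} = \left(138 - 177\right)^{2} = \left(-39\right)^{2} = 1521$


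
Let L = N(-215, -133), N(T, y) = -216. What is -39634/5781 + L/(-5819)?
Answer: -229381550/33639639 ≈ -6.8188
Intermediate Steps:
L = -216
-39634/5781 + L/(-5819) = -39634/5781 - 216/(-5819) = -39634*1/5781 - 216*(-1/5819) = -39634/5781 + 216/5819 = -229381550/33639639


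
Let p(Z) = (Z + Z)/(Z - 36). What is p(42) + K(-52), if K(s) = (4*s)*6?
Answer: -1234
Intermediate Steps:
K(s) = 24*s
p(Z) = 2*Z/(-36 + Z) (p(Z) = (2*Z)/(-36 + Z) = 2*Z/(-36 + Z))
p(42) + K(-52) = 2*42/(-36 + 42) + 24*(-52) = 2*42/6 - 1248 = 2*42*(⅙) - 1248 = 14 - 1248 = -1234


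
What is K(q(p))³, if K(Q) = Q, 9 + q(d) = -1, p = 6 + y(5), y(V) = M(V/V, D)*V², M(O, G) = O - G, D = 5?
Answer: -1000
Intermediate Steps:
y(V) = -4*V² (y(V) = (V/V - 1*5)*V² = (1 - 5)*V² = -4*V²)
p = -94 (p = 6 - 4*5² = 6 - 4*25 = 6 - 100 = -94)
q(d) = -10 (q(d) = -9 - 1 = -10)
K(q(p))³ = (-10)³ = -1000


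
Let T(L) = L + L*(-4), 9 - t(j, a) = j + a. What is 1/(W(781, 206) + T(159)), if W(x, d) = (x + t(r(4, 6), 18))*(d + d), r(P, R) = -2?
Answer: 1/318411 ≈ 3.1406e-6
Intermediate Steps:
t(j, a) = 9 - a - j (t(j, a) = 9 - (j + a) = 9 - (a + j) = 9 + (-a - j) = 9 - a - j)
T(L) = -3*L (T(L) = L - 4*L = -3*L)
W(x, d) = 2*d*(-7 + x) (W(x, d) = (x + (9 - 1*18 - 1*(-2)))*(d + d) = (x + (9 - 18 + 2))*(2*d) = (x - 7)*(2*d) = (-7 + x)*(2*d) = 2*d*(-7 + x))
1/(W(781, 206) + T(159)) = 1/(2*206*(-7 + 781) - 3*159) = 1/(2*206*774 - 477) = 1/(318888 - 477) = 1/318411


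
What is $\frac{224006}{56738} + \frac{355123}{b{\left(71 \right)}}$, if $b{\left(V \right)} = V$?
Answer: $\frac{10082436600}{2014199} \approx 5005.7$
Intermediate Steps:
$\frac{224006}{56738} + \frac{355123}{b{\left(71 \right)}} = \frac{224006}{56738} + \frac{355123}{71} = 224006 \cdot \frac{1}{56738} + 355123 \cdot \frac{1}{71} = \frac{112003}{28369} + \frac{355123}{71} = \frac{10082436600}{2014199}$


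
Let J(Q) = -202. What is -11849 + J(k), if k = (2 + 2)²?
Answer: -12051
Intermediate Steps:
k = 16 (k = 4² = 16)
-11849 + J(k) = -11849 - 202 = -12051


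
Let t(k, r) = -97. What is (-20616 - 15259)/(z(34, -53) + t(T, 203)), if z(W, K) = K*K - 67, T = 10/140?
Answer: -7175/529 ≈ -13.563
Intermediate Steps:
T = 1/14 (T = 10*(1/140) = 1/14 ≈ 0.071429)
z(W, K) = -67 + K**2 (z(W, K) = K**2 - 67 = -67 + K**2)
(-20616 - 15259)/(z(34, -53) + t(T, 203)) = (-20616 - 15259)/((-67 + (-53)**2) - 97) = -35875/((-67 + 2809) - 97) = -35875/(2742 - 97) = -35875/2645 = -35875*1/2645 = -7175/529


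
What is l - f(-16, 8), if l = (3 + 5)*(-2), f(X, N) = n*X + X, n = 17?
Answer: 272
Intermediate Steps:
f(X, N) = 18*X (f(X, N) = 17*X + X = 18*X)
l = -16 (l = 8*(-2) = -16)
l - f(-16, 8) = -16 - 18*(-16) = -16 - 1*(-288) = -16 + 288 = 272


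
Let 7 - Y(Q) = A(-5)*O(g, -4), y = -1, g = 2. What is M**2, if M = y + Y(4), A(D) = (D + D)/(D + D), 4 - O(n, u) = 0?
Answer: 4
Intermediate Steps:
O(n, u) = 4 (O(n, u) = 4 - 1*0 = 4 + 0 = 4)
A(D) = 1 (A(D) = (2*D)/((2*D)) = (2*D)*(1/(2*D)) = 1)
Y(Q) = 3 (Y(Q) = 7 - 4 = 3)
M = 2 (M = -1 + 3 = 2)
M**2 = 2**2 = 4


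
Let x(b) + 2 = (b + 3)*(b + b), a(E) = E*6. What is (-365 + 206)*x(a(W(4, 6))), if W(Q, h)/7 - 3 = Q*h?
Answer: -410015526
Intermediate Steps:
W(Q, h) = 21 + 7*Q*h (W(Q, h) = 21 + 7*(Q*h) = 21 + 7*Q*h)
a(E) = 6*E
x(b) = -2 + 2*b*(3 + b) (x(b) = -2 + (b + 3)*(b + b) = -2 + (3 + b)*(2*b) = -2 + 2*b*(3 + b))
(-365 + 206)*x(a(W(4, 6))) = (-365 + 206)*(-2 + 2*(6*(21 + 7*4*6))² + 6*(6*(21 + 7*4*6))) = -159*(-2 + 2*(6*(21 + 168))² + 6*(6*(21 + 168))) = -159*(-2 + 2*(6*189)² + 6*(6*189)) = -159*(-2 + 2*1134² + 6*1134) = -159*(-2 + 2*1285956 + 6804) = -159*(-2 + 2571912 + 6804) = -159*2578714 = -410015526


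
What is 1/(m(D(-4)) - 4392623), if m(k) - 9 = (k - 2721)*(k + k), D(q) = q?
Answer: -1/4370814 ≈ -2.2879e-7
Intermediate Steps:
m(k) = 9 + 2*k*(-2721 + k) (m(k) = 9 + (k - 2721)*(k + k) = 9 + (-2721 + k)*(2*k) = 9 + 2*k*(-2721 + k))
1/(m(D(-4)) - 4392623) = 1/((9 - 5442*(-4) + 2*(-4)²) - 4392623) = 1/((9 + 21768 + 2*16) - 4392623) = 1/((9 + 21768 + 32) - 4392623) = 1/(21809 - 4392623) = 1/(-4370814) = -1/4370814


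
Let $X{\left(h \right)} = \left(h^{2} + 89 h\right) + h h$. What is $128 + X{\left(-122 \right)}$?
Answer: $19038$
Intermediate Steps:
$X{\left(h \right)} = 2 h^{2} + 89 h$ ($X{\left(h \right)} = \left(h^{2} + 89 h\right) + h^{2} = 2 h^{2} + 89 h$)
$128 + X{\left(-122 \right)} = 128 - 122 \left(89 + 2 \left(-122\right)\right) = 128 - 122 \left(89 - 244\right) = 128 - -18910 = 128 + 18910 = 19038$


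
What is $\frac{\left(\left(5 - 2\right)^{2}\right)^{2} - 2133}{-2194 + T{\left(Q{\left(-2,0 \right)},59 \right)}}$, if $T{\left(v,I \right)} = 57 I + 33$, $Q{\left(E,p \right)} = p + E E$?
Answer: $- \frac{1026}{601} \approx -1.7072$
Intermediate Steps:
$Q{\left(E,p \right)} = p + E^{2}$
$T{\left(v,I \right)} = 33 + 57 I$
$\frac{\left(\left(5 - 2\right)^{2}\right)^{2} - 2133}{-2194 + T{\left(Q{\left(-2,0 \right)},59 \right)}} = \frac{\left(\left(5 - 2\right)^{2}\right)^{2} - 2133}{-2194 + \left(33 + 57 \cdot 59\right)} = \frac{\left(3^{2}\right)^{2} - 2133}{-2194 + \left(33 + 3363\right)} = \frac{9^{2} - 2133}{-2194 + 3396} = \frac{81 - 2133}{1202} = \left(-2052\right) \frac{1}{1202} = - \frac{1026}{601}$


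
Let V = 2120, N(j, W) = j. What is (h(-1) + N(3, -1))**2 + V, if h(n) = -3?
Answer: 2120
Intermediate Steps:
(h(-1) + N(3, -1))**2 + V = (-3 + 3)**2 + 2120 = 0**2 + 2120 = 0 + 2120 = 2120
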